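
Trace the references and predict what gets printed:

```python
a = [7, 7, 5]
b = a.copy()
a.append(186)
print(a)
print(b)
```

Key concept: list.copy() creates independent copy.
Step by step:
`a = [7, 7, 5]` → a = [7, 7, 5]
`b = a.copy()` → b = [7, 7, 5]
`a.append(186)` → a = [7, 7, 5, 186]
`print(a)` → prints [7, 7, 5, 186]
`print(b)` → prints [7, 7, 5]

Answer:
[7, 7, 5, 186]
[7, 7, 5]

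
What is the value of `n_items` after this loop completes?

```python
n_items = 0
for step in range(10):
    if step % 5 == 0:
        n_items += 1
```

Count numbers divisible by 5 in range(10)
`n_items` takes the values: 0 → 1 → 2

Answer: 2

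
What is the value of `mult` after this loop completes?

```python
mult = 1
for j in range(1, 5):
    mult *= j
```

4! = 24
`mult` takes the values: 1 → 2 → 6 → 24

Answer: 24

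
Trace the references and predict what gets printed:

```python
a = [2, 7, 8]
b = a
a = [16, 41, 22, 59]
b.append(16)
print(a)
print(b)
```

Key concept: rebinding vs mutation: a is rebound to a new list, b still points at the original.
Step by step:
`a = [2, 7, 8]` → a = [2, 7, 8]
`b = a` → b = [2, 7, 8] (same object as a)
`a = [16, 41, 22, 59]` → a = [16, 41, 22, 59]
`b.append(16)` → b = [2, 7, 8, 16]
`print(a)` → prints [16, 41, 22, 59]
`print(b)` → prints [2, 7, 8, 16]

Answer:
[16, 41, 22, 59]
[2, 7, 8, 16]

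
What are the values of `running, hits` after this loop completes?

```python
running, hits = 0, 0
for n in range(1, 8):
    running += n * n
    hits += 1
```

Sum of squares and count
`running, hits` takes the values: (0, 0) → (1, 0) → (1, 1) → (5, 1) → (5, 2) → (14, 2) → (14, 3) → (30, 3) → (30, 4) → (55, 4) → (55, 5) → (91, 5) → (91, 6) → (140, 6) → (140, 7)

Answer: 140, 7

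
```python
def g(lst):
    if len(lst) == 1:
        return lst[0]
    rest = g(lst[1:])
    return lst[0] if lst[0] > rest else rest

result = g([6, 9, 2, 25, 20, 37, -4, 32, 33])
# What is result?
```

Recursive max over [6, 9, 2, 25, 20, 37, -4, 32, 33] = 37

Answer: 37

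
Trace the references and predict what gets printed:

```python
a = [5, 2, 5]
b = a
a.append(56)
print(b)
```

Key concept: basic list aliasing.
Step by step:
`a = [5, 2, 5]` → a = [5, 2, 5]
`b = a` → b = [5, 2, 5] (same object as a)
`a.append(56)` → a = [5, 2, 5, 56] (same object as b); b = [5, 2, 5, 56] (same object as a)
`print(b)` → prints [5, 2, 5, 56]

Answer: [5, 2, 5, 56]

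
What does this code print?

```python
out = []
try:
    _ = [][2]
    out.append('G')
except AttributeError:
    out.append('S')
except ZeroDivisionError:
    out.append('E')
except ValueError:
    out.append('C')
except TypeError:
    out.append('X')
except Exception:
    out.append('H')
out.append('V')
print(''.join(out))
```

Execution trace: 'H' (except Exception) → 'V' (after the try/except). Output: HV

Answer: HV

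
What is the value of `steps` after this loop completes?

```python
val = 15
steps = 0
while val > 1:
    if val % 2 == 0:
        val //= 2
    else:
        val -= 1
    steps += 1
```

Steps to reduce 15 to 1
`steps` takes the values: 0 → 1 → 2 → 3 → 4 → 5 → 6

Answer: 6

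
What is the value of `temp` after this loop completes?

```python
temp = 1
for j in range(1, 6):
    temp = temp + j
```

Start at 1, add 1 through 5
`temp` takes the values: 1 → 2 → 4 → 7 → 11 → 16

Answer: 16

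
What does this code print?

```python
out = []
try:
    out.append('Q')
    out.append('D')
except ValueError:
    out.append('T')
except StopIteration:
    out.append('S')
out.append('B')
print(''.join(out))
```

Execution trace: 'Q' (try body) → 'D' (try body, no exception) → 'B' (after the try/except). Output: QDB

Answer: QDB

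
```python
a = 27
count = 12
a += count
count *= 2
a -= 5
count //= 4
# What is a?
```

Trace:
`a = 27` → a = 27
`count = 12` → count = 12
`a += count` → a = 39
`count *= 2` → count = 24
`a -= 5` → a = 34
`count //= 4` → count = 6
So a = 34

Answer: 34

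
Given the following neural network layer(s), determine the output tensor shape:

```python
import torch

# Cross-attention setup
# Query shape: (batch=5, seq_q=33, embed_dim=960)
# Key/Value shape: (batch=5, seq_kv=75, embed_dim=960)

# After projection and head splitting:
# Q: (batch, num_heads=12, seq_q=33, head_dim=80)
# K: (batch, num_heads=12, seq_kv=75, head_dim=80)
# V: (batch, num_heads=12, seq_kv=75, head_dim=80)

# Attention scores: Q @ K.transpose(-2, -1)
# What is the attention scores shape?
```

Input: (5, 33, 960) -> Output: (5, 12, 33, 75)

Answer: (5, 12, 33, 75)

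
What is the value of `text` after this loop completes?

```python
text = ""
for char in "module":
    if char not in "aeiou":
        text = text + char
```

Remove vowels from 'module'
`text` takes the values: "" → "m" → "md" → "mdl"

Answer: "mdl"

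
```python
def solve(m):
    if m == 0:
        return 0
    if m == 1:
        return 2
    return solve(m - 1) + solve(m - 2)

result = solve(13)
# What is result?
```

Build up from base cases: solve(0)=0, solve(1)=2, solve(2)=2, solve(3)=4, solve(4)=6, solve(5)=10, solve(6)=16, ..., solve(13)=466

Answer: 466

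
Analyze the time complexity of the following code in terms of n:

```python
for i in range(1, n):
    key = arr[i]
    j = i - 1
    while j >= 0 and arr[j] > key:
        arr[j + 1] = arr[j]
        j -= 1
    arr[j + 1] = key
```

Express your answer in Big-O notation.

This is Insertion sort. Time complexity: O(n²).

Answer: O(n²)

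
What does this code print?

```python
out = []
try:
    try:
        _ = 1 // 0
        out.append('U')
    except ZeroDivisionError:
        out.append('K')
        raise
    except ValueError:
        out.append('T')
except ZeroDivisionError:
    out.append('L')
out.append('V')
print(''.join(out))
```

Execution trace: 'K' (inner except ZeroDivisionError) → 'L' (outer except ZeroDivisionError) → 'V' (after the try/except). Output: KLV

Answer: KLV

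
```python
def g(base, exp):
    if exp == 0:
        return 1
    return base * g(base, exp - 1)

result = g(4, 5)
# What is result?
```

g(4, 5) = 4 * 4 * 4 * 4 * 4 = 1024

Answer: 1024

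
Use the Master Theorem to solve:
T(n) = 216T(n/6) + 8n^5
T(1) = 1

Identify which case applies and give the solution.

a=216, b=6, f(n)=8n^5. log_6(216) = 3. Since c=5 > 3 and the regularity condition holds (216(n/6)^5 = (216/6^5)n^5 with 216/6^5 < 1), Case 3 applies: T(n) = Θ(f(n)) = O(n^5).

Answer: O(n^5) - Case 3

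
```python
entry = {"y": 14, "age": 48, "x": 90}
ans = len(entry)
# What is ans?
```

Trace:
`entry = {"y": 14, "age": 48, "x": 90}` → entry = {'y': 14, 'age': 48, 'x': 90}
`ans = len(entry)` → ans = 3
So ans = 3

Answer: 3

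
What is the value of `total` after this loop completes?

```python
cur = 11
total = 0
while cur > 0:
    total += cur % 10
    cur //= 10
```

Sum digits of 11
`total` takes the values: 0 → 1 → 2

Answer: 2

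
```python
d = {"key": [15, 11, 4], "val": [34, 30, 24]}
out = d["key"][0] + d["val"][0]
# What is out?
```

Trace:
`d = {"key": [15, 11, 4], "val": [34, 30, 24]}` → d = {'key': [15, 11, 4], 'val': [34, 30, 24]}
`out = d["key"][0] + d["val"][0]` → out = 49
So out = 49

Answer: 49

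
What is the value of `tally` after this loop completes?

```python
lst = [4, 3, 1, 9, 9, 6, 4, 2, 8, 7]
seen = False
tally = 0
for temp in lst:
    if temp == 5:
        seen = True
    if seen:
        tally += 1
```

Count elements after first 5 in [4, 3, 1, 9, 9, 6, 4, 2, 8, 7]
`tally` takes the values: 0

Answer: 0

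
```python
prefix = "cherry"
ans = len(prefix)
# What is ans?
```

Trace:
`prefix = "cherry"` → prefix = 'cherry'
`ans = len(prefix)` → ans = 6
So ans = 6

Answer: 6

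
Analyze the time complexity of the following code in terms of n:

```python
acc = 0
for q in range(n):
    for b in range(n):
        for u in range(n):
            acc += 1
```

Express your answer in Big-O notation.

Each loop level contributes: n × n × n. Multiplying the contributions gives O(n^3).

Answer: O(n^3)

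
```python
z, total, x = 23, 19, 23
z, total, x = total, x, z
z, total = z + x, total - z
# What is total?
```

Trace:
`z, total, x = 23, 19, 23` → z = 23; total = 19; x = 23
`z, total, x = total, x, z` → z = 19; total = 23; x = 23
`z, total = z + x, total - z` → z = 42; total = 4
So total = 4

Answer: 4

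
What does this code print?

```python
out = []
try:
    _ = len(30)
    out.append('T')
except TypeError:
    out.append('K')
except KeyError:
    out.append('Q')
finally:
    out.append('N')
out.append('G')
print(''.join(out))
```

Execution trace: 'K' (except TypeError) → 'N' (finally) → 'G' (after the try/except). Output: KNG

Answer: KNG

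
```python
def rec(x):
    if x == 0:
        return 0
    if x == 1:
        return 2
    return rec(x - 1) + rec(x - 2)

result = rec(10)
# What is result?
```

Build up from base cases: rec(0)=0, rec(1)=2, rec(2)=2, rec(3)=4, rec(4)=6, rec(5)=10, rec(6)=16, ..., rec(10)=110

Answer: 110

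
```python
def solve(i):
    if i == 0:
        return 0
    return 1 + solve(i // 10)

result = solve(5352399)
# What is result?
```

Count of digits of 5352399: 7

Answer: 7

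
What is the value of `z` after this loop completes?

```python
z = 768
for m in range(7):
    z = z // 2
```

Halve 7 times: 768 // 2^7 = 6
`z` takes the values: 768 → 384 → 192 → 96 → 48 → 24 → 12 → 6

Answer: 6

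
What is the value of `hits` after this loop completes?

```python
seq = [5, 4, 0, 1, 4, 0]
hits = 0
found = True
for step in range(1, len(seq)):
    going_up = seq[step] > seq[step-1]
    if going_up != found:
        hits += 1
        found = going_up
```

Count direction changes in [5, 4, 0, 1, 4, 0]
`hits` takes the values: 0 → 1 → 2 → 3

Answer: 3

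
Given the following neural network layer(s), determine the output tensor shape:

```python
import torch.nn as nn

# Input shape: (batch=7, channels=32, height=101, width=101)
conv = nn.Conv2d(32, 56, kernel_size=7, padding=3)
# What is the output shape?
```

Input: (7, 32, 101, 101) -> Output: (7, 56, 101, 101)

Answer: (7, 56, 101, 101)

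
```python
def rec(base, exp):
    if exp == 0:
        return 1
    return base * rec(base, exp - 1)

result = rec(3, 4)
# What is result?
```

rec(3, 4) = 3 * 3 * 3 * 3 = 81

Answer: 81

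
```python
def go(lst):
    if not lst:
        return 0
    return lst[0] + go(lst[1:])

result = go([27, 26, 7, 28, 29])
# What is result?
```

27 + 26 + 7 + 28 + 29 + 0 = 117

Answer: 117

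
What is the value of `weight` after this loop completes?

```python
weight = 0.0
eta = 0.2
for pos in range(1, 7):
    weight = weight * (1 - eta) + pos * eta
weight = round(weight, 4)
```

Moving average with lr=0.2
`weight` takes the values: 0.0 → 0.2 → 0.56 → 1.048 → 1.6384 → 2.31072 → 3.048576 → 3.0486

Answer: 3.0486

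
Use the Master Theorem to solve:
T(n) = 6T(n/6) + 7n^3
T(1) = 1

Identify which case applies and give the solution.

a=6, b=6, f(n)=7n^3. log_6(6) = 1. Since c=3 > 1 and the regularity condition holds (6(n/6)^3 = (6/6^3)n^3 with 6/6^3 < 1), Case 3 applies: T(n) = Θ(f(n)) = O(n^3).

Answer: O(n^3) - Case 3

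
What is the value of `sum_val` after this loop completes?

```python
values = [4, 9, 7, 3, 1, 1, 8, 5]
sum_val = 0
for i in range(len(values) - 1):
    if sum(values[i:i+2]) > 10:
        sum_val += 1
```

Count windows with sum > 10
`sum_val` takes the values: 0 → 1 → 2 → 3

Answer: 3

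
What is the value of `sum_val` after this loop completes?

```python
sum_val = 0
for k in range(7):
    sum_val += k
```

Sum of 0 to 6 = 21
`sum_val` takes the values: 0 → 1 → 3 → 6 → 10 → 15 → 21

Answer: 21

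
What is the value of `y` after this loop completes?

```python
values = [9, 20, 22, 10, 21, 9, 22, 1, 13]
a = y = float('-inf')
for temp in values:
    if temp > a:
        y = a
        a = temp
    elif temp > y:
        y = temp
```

Second largest (with repeats) in [9, 20, 22, 10, 21, 9, 22, 1, 13]
`y` takes the values: -inf → 9 → 20 → 21 → 22

Answer: 22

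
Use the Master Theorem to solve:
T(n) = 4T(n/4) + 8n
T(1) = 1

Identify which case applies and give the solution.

a=4, b=4, f(n)=8n. log_4(4) = 1. Since c=1 = 1, Case 2 applies: T(n) = Θ(n^log_b(a) · log n) = O(n log n).

Answer: O(n log n) - Case 2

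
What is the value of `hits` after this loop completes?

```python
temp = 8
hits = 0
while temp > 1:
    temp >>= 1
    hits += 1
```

Count right shifts until 1
`hits` takes the values: 0 → 1 → 2 → 3

Answer: 3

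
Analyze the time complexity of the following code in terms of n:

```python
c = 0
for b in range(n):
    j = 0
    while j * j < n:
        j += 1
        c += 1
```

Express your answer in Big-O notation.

Each loop level contributes: n × √n. Multiplying the contributions gives O(n√n).

Answer: O(n√n)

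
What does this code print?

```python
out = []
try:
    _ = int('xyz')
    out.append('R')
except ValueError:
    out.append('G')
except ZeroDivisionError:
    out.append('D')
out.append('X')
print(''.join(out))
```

Execution trace: 'G' (except ValueError) → 'X' (after the try/except). Output: GX

Answer: GX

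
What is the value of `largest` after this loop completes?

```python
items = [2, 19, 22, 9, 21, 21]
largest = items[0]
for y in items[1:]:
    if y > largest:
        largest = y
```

Maximum of [2, 19, 22, 9, 21, 21]
`largest` takes the values: 2 → 19 → 22

Answer: 22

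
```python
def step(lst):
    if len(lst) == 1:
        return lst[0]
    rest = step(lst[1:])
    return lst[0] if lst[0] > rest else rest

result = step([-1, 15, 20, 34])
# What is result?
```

Recursive max over [-1, 15, 20, 34] = 34

Answer: 34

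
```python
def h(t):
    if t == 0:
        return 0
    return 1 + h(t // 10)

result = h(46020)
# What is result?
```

Count of digits of 46020: 5

Answer: 5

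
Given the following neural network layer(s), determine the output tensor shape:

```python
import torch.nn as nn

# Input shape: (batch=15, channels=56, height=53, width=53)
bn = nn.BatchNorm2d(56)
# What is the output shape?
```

Input: (15, 56, 53, 53) -> Output: (15, 56, 53, 53)

Answer: (15, 56, 53, 53)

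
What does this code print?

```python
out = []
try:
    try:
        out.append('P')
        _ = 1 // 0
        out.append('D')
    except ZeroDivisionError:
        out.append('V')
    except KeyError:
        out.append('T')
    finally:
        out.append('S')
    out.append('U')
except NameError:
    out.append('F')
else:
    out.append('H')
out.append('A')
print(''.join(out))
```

Execution trace: 'P' (inner try body) → 'V' (inner except ZeroDivisionError) → 'S' (inner finally) → 'U' (try body, no exception) → 'H' (else) → 'A' (after the try/except). Output: PVSUHA

Answer: PVSUHA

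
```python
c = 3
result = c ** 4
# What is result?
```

Trace:
`c = 3` → c = 3
`result = c ** 4` → result = 81
So result = 81

Answer: 81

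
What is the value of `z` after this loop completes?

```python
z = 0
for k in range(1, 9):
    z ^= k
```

XOR of 1 to 8
`z` takes the values: 0 → 1 → 3 → 0 → 4 → 1 → 7 → 0 → 8

Answer: 8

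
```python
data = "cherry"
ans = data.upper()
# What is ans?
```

Trace:
`data = "cherry"` → data = 'cherry'
`ans = data.upper()` → ans = 'CHERRY'
So ans = 'CHERRY'

Answer: 'CHERRY'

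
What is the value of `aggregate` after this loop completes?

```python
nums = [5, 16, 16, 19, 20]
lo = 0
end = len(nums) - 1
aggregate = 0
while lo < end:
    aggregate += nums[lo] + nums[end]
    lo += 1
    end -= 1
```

Sum of pairs from ends
`aggregate` takes the values: 0 → 25 → 60

Answer: 60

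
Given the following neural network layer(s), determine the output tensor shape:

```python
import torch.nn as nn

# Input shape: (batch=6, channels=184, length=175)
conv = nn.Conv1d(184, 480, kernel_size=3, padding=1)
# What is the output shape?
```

Input: (6, 184, 175) -> Output: (6, 480, 175)

Answer: (6, 480, 175)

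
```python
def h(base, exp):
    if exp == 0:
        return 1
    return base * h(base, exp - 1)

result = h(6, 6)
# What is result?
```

h(6, 6) = 6 * 6 * 6 * 6 * 6 * 6 = 46656

Answer: 46656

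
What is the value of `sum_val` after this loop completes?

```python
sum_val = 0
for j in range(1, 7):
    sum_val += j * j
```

Sum of squares 1² to 6² = 91
`sum_val` takes the values: 0 → 1 → 5 → 14 → 30 → 55 → 91

Answer: 91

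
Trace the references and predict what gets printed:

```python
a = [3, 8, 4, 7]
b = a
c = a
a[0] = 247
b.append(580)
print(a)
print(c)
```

Key concept: multiple aliases.
Step by step:
`a = [3, 8, 4, 7]` → a = [3, 8, 4, 7]
`b = a` → b = [3, 8, 4, 7] (same object as a)
`c = a` → c = [3, 8, 4, 7] (same object as a, b)
`a[0] = 247` → a = [247, 8, 4, 7] (same object as b, c); b = [247, 8, 4, 7] (same object as a, c); c = [247, 8, 4, 7] (same object as a, b)
`b.append(580)` → a = [247, 8, 4, 7, 580] (same object as b, c); b = [247, 8, 4, 7, 580] (same object as a, c); c = [247, 8, 4, 7, 580] (same object as a, b)
`print(a)` → prints [247, 8, 4, 7, 580]
`print(c)` → prints [247, 8, 4, 7, 580]

Answer:
[247, 8, 4, 7, 580]
[247, 8, 4, 7, 580]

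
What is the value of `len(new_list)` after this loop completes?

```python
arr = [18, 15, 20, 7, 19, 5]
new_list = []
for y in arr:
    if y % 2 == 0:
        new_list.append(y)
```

Count even numbers in [18, 15, 20, 7, 19, 5]
`new_list` takes the values: [] → [18] → [18, 20]
So `len(new_list)` = 2

Answer: 2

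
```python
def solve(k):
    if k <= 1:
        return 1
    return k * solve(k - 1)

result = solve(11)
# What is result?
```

solve(11) = 11 * 10 * 9 * 8 * 7 * 6 * 5 * 4 * 3 * 2 * 1 = 39916800

Answer: 39916800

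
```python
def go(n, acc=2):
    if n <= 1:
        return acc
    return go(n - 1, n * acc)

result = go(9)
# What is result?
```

Accumulator trace (n, acc): (9, 2) -> (8, 18) -> (7, 144) -> (6, 1008) -> (5, 6048) -> (4, 30240) -> (3, 120960) -> (2, 362880) -> (1, 725760) -> return 725760

Answer: 725760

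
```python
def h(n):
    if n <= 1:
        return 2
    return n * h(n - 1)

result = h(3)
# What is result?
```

h(3) = 3 * 2 * 2 = 12

Answer: 12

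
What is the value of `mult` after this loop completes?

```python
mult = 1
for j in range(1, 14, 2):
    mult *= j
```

Product of 1, 3, 5, ... up to 13
`mult` takes the values: 1 → 3 → 15 → 105 → 945 → 10395 → 135135

Answer: 135135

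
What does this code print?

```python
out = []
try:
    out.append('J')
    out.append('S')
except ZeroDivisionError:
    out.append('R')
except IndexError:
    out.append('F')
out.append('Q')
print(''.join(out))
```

Execution trace: 'J' (try body) → 'S' (try body, no exception) → 'Q' (after the try/except). Output: JSQ

Answer: JSQ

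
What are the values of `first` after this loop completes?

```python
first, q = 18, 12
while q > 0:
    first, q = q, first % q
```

GCD of 18 and 12
`first` takes the values: 18 → 12 → 6

Answer: 6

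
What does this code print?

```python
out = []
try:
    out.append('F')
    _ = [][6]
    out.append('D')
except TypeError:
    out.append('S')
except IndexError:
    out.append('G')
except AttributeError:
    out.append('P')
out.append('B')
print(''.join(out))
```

Execution trace: 'F' (try body) → 'G' (except IndexError) → 'B' (after the try/except). Output: FGB

Answer: FGB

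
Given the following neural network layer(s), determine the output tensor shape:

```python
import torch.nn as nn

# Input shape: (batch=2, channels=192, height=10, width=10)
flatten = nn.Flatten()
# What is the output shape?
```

Input: (2, 192, 10, 10) -> Output: (2, 19200)

Answer: (2, 19200)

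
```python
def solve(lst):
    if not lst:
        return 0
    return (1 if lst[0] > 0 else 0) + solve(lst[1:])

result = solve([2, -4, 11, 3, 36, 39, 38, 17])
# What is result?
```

Count of positive elements in [2, -4, 11, 3, 36, 39, 38, 17] = 7

Answer: 7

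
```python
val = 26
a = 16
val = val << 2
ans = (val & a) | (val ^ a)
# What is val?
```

Trace:
`val = 26` → val = 26
`a = 16` → a = 16
`val = val << 2` → val = 104
`ans = (val & a) | (val ^ a)` → ans = 120
So val = 104

Answer: 104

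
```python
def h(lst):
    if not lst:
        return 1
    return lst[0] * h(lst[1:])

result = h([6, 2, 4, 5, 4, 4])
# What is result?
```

Product over [6, 2, 4, 5, 4, 4] = 6 * 2 * 4 * 5 * 4 * 4 = 3840

Answer: 3840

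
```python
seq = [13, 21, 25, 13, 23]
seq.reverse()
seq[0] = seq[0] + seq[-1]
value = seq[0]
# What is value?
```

Trace:
`seq = [13, 21, 25, 13, 23]` → seq = [13, 21, 25, 13, 23]
`seq.reverse()` → seq = [23, 13, 25, 21, 13]
`seq[0] = seq[0] + seq[-1]` → seq = [36, 13, 25, 21, 13]
`value = seq[0]` → value = 36
So value = 36

Answer: 36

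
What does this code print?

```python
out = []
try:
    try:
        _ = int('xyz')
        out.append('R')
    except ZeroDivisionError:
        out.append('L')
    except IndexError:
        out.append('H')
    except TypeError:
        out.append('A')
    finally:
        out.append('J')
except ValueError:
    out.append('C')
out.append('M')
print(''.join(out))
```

Execution trace: 'J' (finally) → 'C' (outer except ValueError) → 'M' (after the try/except). Output: JCM

Answer: JCM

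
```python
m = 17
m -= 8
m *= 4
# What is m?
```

Trace:
`m = 17` → m = 17
`m -= 8` → m = 9
`m *= 4` → m = 36
So m = 36

Answer: 36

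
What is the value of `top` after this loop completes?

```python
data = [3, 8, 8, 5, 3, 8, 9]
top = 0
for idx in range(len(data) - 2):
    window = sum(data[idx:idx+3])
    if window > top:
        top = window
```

Max sum of 3-element window in [3, 8, 8, 5, 3, 8, 9]
`top` takes the values: 0 → 19 → 21

Answer: 21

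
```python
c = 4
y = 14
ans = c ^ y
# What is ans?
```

Trace:
`c = 4` → c = 4
`y = 14` → y = 14
`ans = c ^ y` → ans = 10
So ans = 10

Answer: 10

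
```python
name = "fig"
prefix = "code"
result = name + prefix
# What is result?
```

Trace:
`name = "fig"` → name = 'fig'
`prefix = "code"` → prefix = 'code'
`result = name + prefix` → result = 'figcode'
So result = 'figcode'

Answer: 'figcode'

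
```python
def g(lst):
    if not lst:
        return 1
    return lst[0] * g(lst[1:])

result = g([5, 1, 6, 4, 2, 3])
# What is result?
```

Product over [5, 1, 6, 4, 2, 3] = 5 * 1 * 6 * 4 * 2 * 3 = 720

Answer: 720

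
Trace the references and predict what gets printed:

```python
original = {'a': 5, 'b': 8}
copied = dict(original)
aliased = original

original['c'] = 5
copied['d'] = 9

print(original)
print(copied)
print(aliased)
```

Key concept: dict() creates copy, assignment creates alias.
Step by step:
`original = {'a': 5, 'b': 8}` → original = {'a': 5, 'b': 8}
`copied = dict(original)` → copied = {'a': 5, 'b': 8}
`aliased = original` → aliased = {'a': 5, 'b': 8} (same object as original)
`original['c'] = 5` → original = {'a': 5, 'b': 8, 'c': 5} (same object as aliased); aliased = {'a': 5, 'b': 8, 'c': 5} (same object as original)
`copied['d'] = 9` → copied = {'a': 5, 'b': 8, 'd': 9}
`print(original)` → prints {'a': 5, 'b': 8, 'c': 5}
`print(copied)` → prints {'a': 5, 'b': 8, 'd': 9}
`print(aliased)` → prints {'a': 5, 'b': 8, 'c': 5}

Answer:
{'a': 5, 'b': 8, 'c': 5}
{'a': 5, 'b': 8, 'd': 9}
{'a': 5, 'b': 8, 'c': 5}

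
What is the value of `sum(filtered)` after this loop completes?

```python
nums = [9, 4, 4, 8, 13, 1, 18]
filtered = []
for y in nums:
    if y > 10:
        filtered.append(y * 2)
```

Sum of doubled values > 10
`filtered` takes the values: [] → [26] → [26, 36]
So `sum(filtered)` = 62

Answer: 62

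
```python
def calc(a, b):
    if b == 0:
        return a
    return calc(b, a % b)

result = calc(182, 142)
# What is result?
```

calc(182, 142) -> calc(142, 40) -> calc(40, 22) -> calc(22, 18) -> calc(18, 4) -> calc(4, 2) -> calc(2, 0) -> 2

Answer: 2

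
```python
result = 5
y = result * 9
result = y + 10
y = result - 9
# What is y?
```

Trace:
`result = 5` → result = 5
`y = result * 9` → y = 45
`result = y + 10` → result = 55
`y = result - 9` → y = 46
So y = 46

Answer: 46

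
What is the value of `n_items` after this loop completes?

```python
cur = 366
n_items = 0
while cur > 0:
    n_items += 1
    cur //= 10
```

Count digits by repeated division by 10
`n_items` takes the values: 0 → 1 → 2 → 3

Answer: 3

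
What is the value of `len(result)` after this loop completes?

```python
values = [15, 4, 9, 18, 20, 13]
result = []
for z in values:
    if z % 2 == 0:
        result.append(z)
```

Count even numbers in [15, 4, 9, 18, 20, 13]
`result` takes the values: [] → [4] → [4, 18] → [4, 18, 20]
So `len(result)` = 3

Answer: 3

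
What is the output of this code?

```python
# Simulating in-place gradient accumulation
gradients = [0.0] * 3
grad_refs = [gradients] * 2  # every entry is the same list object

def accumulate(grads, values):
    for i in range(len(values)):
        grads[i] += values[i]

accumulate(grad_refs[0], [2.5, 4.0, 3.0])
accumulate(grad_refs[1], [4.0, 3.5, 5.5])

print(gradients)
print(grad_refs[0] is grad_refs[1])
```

Key concept: gradient accumulation aliasing.
Step by step:
`gradients = [0.0] * 3` → gradients = [0.0, 0.0, 0.0]
`grad_refs = [gradients] * 2` → grad_refs = [[0.0, 0.0, 0.0], [0.0, 0.0, 0.0]]
`accumulate(grad_refs[0], [2.5, 4.0, 3.0])` → gradients = [2.5, 4.0, 3.0]; grad_refs = [[2.5, 4.0, 3.0], [2.5, 4.0, 3.0]]
`accumulate(grad_refs[1], [4.0, 3.5, 5.5])` → gradients = [6.5, 7.5, 8.5]; grad_refs = [[6.5, 7.5, 8.5], [6.5, 7.5, 8.5]]
`print(gradients)` → prints [6.5, 7.5, 8.5]
`print(grad_refs[0] is grad_refs[1])` → prints True

Answer:
[6.5, 7.5, 8.5]
True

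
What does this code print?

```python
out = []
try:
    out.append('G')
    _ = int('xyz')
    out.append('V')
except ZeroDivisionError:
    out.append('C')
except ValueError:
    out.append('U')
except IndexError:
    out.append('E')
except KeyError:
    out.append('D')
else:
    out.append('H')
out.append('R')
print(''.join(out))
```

Execution trace: 'G' (try body) → 'U' (except ValueError) → 'R' (after the try/except). Output: GUR

Answer: GUR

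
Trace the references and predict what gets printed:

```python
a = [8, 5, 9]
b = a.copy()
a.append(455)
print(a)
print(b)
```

Key concept: list.copy() creates independent copy.
Step by step:
`a = [8, 5, 9]` → a = [8, 5, 9]
`b = a.copy()` → b = [8, 5, 9]
`a.append(455)` → a = [8, 5, 9, 455]
`print(a)` → prints [8, 5, 9, 455]
`print(b)` → prints [8, 5, 9]

Answer:
[8, 5, 9, 455]
[8, 5, 9]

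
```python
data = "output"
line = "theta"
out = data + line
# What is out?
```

Trace:
`data = "output"` → data = 'output'
`line = "theta"` → line = 'theta'
`out = data + line` → out = 'outputtheta'
So out = 'outputtheta'

Answer: 'outputtheta'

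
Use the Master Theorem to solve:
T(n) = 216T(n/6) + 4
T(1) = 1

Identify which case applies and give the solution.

a=216, b=6, f(n)=4. log_6(216) = 3. Since c=0 < 3, Case 1 applies: T(n) = Θ(n^log_b(a)) = O(n^3).

Answer: O(n^3) - Case 1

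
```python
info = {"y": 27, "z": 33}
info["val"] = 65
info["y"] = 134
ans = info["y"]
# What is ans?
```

Trace:
`info = {"y": 27, "z": 33}` → info = {'y': 27, 'z': 33}
`info["val"] = 65` → info = {'y': 27, 'z': 33, 'val': 65}
`info["y"] = 134` → info = {'y': 134, 'z': 33, 'val': 65}
`ans = info["y"]` → ans = 134
So ans = 134

Answer: 134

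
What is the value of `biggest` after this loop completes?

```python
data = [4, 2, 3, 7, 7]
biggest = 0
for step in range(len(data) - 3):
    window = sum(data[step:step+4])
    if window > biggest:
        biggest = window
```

Max sum of 4-element window in [4, 2, 3, 7, 7]
`biggest` takes the values: 0 → 16 → 19

Answer: 19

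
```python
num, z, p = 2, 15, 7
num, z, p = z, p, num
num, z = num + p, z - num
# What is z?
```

Trace:
`num, z, p = 2, 15, 7` → num = 2; z = 15; p = 7
`num, z, p = z, p, num` → num = 15; z = 7; p = 2
`num, z = num + p, z - num` → num = 17; z = -8
So z = -8

Answer: -8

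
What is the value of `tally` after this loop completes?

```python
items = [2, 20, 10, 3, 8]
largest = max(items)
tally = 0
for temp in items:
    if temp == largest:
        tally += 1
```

Count of max value 20 in [2, 20, 10, 3, 8]
`tally` takes the values: 0 → 1

Answer: 1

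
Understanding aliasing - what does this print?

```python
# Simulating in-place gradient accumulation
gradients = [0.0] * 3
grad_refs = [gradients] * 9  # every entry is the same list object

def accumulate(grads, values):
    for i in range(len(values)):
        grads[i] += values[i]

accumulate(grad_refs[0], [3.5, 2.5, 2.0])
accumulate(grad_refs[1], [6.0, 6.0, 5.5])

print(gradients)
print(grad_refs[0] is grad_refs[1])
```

Key concept: gradient accumulation aliasing.
Step by step:
`gradients = [0.0] * 3` → gradients = [0.0, 0.0, 0.0]
`grad_refs = [gradients] * 9` → grad_refs = [[0.0, 0.0, 0.0], [0.0, 0.0, 0.0], [0.0, 0.0, 0.0], [0.0, 0.0, 0.0], [0.0, 0.0, 0.0], [0.0, 0.0, 0.0], [0.0, 0.0, 0.0], [0.0, 0.0, 0.0], [0.0, 0.0, 0.0]]
`accumulate(grad_refs[0], [3.5, 2.5, 2.0])` → gradients = [3.5, 2.5, 2.0]; grad_refs = [[3.5, 2.5, 2.0], [3.5, 2.5, 2.0], [3.5, 2.5, 2.0], [3.5, 2.5, 2.0], [3.5, 2.5, 2.0], [3.5, 2.5, 2.0], [3.5, 2.5, 2.0], [3.5, 2.5, 2.0], [3.5, 2.5, 2.0]]
`accumulate(grad_refs[1], [6.0, 6.0, 5.5])` → gradients = [9.5, 8.5, 7.5]; grad_refs = [[9.5, 8.5, 7.5], [9.5, 8.5, 7.5], [9.5, 8.5, 7.5], [9.5, 8.5, 7.5], [9.5, 8.5, 7.5], [9.5, 8.5, 7.5], [9.5, 8.5, 7.5], [9.5, 8.5, 7.5], [9.5, 8.5, 7.5]]
`print(gradients)` → prints [9.5, 8.5, 7.5]
`print(grad_refs[0] is grad_refs[1])` → prints True

Answer:
[9.5, 8.5, 7.5]
True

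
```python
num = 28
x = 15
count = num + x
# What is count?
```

Trace:
`num = 28` → num = 28
`x = 15` → x = 15
`count = num + x` → count = 43
So count = 43

Answer: 43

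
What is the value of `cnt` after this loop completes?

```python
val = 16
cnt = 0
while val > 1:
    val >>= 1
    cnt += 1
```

Count right shifts until 1
`cnt` takes the values: 0 → 1 → 2 → 3 → 4

Answer: 4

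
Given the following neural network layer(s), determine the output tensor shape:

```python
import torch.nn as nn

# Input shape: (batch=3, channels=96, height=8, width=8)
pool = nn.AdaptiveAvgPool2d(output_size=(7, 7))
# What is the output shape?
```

Input: (3, 96, 8, 8) -> Output: (3, 96, 7, 7)

Answer: (3, 96, 7, 7)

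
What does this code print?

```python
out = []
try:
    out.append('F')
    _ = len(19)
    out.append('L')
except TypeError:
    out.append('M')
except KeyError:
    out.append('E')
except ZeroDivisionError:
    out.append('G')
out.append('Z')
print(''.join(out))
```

Execution trace: 'F' (try body) → 'M' (except TypeError) → 'Z' (after the try/except). Output: FMZ

Answer: FMZ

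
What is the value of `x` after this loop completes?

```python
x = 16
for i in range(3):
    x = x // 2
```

Halve 3 times: 16 // 2^3 = 2
`x` takes the values: 16 → 8 → 4 → 2

Answer: 2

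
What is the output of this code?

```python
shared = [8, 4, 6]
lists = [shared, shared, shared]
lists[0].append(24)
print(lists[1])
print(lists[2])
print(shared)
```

Key concept: list of same reference.
Step by step:
`shared = [8, 4, 6]` → shared = [8, 4, 6]
`lists = [shared, shared, shared]` → lists = [[8, 4, 6], [8, 4, 6], [8, 4, 6]]
`lists[0].append(24)` → shared = [8, 4, 6, 24]; lists = [[8, 4, 6, 24], [8, 4, 6, 24], [8, 4, 6, 24]]
`print(lists[1])` → prints [8, 4, 6, 24]
`print(lists[2])` → prints [8, 4, 6, 24]
`print(shared)` → prints [8, 4, 6, 24]

Answer:
[8, 4, 6, 24]
[8, 4, 6, 24]
[8, 4, 6, 24]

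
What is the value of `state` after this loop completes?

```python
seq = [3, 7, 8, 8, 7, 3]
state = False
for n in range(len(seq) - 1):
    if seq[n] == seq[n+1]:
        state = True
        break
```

Check consecutive duplicates in [3, 7, 8, 8, 7, 3]
`state` takes the values: False → True

Answer: True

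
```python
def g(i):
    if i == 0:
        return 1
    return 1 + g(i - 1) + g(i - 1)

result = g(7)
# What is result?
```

g(i) = 1 + 2·g(i-1), g(0)=1. Closed form: (1+1)·2^7 - 1 = 255.

Answer: 255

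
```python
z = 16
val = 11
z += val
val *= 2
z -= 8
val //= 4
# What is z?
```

Trace:
`z = 16` → z = 16
`val = 11` → val = 11
`z += val` → z = 27
`val *= 2` → val = 22
`z -= 8` → z = 19
`val //= 4` → val = 5
So z = 19

Answer: 19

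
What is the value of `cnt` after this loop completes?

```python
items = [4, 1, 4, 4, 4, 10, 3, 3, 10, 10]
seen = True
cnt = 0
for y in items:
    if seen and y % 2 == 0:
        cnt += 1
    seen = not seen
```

Count even values at even positions
`cnt` takes the values: 0 → 1 → 2 → 3 → 4

Answer: 4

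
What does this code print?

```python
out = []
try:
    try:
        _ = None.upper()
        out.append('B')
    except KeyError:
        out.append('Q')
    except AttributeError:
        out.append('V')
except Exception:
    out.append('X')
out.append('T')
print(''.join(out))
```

Execution trace: 'V' (inner except AttributeError) → 'T' (after the try/except). Output: VT

Answer: VT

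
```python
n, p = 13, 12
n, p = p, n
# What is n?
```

Trace:
`n, p = 13, 12` → n = 13; p = 12
`n, p = p, n` → n = 12; p = 13
So n = 12

Answer: 12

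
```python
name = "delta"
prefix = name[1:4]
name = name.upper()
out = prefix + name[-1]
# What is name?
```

Trace:
`name = "delta"` → name = 'delta'
`prefix = name[1:4]` → prefix = 'elt'
`name = name.upper()` → name = 'DELTA'
`out = prefix + name[-1]` → out = 'eltA'
So name = 'DELTA'

Answer: 'DELTA'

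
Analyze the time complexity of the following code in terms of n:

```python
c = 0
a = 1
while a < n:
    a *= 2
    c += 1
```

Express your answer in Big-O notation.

Each loop level contributes: log n. Multiplying the contributions gives O(log n).

Answer: O(log n)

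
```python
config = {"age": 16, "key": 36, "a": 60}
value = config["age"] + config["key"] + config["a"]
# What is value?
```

Trace:
`config = {"age": 16, "key": 36, "a": 60}` → config = {'age': 16, 'key': 36, 'a': 60}
`value = config["age"] + config["key"] + config["a"]` → value = 112
So value = 112

Answer: 112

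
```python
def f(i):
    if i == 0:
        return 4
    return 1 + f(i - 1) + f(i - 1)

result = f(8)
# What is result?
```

f(i) = 1 + 2·f(i-1), f(0)=4. Closed form: (4+1)·2^8 - 1 = 1279.

Answer: 1279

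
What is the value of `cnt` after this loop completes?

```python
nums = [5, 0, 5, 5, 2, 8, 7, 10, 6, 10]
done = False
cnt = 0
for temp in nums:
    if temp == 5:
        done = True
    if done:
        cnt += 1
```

Count elements after first 5 in [5, 0, 5, 5, 2, 8, 7, 10, 6, 10]
`cnt` takes the values: 0 → 1 → 2 → 3 → 4 → 5 → 6 → 7 → 8 → 9 → 10

Answer: 10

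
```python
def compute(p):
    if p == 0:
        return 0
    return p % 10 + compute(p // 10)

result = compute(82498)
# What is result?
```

Sum of digits of 82498: 8 + 9 + 4 + 2 + 8 = 31

Answer: 31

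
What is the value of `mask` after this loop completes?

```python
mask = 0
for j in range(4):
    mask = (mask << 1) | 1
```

Build 4 consecutive 1-bits: 0b1111
`mask` takes the values: 0 → 1 → 3 → 7 → 15

Answer: 15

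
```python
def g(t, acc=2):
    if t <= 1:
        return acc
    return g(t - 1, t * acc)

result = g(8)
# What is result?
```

Accumulator trace (n, acc): (8, 2) -> (7, 16) -> (6, 112) -> (5, 672) -> (4, 3360) -> (3, 13440) -> (2, 40320) -> (1, 80640) -> return 80640

Answer: 80640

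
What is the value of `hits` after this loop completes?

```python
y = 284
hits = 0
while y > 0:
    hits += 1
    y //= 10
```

Count digits by repeated division by 10
`hits` takes the values: 0 → 1 → 2 → 3

Answer: 3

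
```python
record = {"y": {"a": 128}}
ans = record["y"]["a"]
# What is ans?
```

Trace:
`record = {"y": {"a": 128}}` → record = {'y': {'a': 128}}
`ans = record["y"]["a"]` → ans = 128
So ans = 128

Answer: 128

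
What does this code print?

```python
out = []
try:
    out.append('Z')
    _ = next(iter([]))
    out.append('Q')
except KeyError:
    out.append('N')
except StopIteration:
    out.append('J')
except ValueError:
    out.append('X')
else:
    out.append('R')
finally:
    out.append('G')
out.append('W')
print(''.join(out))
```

Execution trace: 'Z' (try body) → 'J' (except StopIteration) → 'G' (finally) → 'W' (after the try/except). Output: ZJGW

Answer: ZJGW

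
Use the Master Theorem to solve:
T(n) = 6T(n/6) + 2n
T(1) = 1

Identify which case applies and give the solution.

a=6, b=6, f(n)=2n. log_6(6) = 1. Since c=1 = 1, Case 2 applies: T(n) = Θ(n^log_b(a) · log n) = O(n log n).

Answer: O(n log n) - Case 2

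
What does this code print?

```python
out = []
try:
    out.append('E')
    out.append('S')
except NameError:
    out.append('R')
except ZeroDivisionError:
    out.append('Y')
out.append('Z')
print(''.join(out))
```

Execution trace: 'E' (try body) → 'S' (try body, no exception) → 'Z' (after the try/except). Output: ESZ

Answer: ESZ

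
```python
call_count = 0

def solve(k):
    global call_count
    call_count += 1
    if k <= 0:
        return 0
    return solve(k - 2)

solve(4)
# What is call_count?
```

Linear recursion stepping by 2: 3 calls from k=4 down to ≤0.

Answer: 3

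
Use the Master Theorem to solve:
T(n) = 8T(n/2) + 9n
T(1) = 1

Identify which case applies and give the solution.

a=8, b=2, f(n)=9n. log_2(8) = 3. Since c=1 < 3, Case 1 applies: T(n) = Θ(n^log_b(a)) = O(n^3).

Answer: O(n^3) - Case 1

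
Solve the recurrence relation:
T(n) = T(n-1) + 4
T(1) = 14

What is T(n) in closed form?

Unrolling: T(n) = T(1) + 4·(n-1) = 14 + 4(n-1) = 4n + 10.

Answer: T(n) = 4n + 10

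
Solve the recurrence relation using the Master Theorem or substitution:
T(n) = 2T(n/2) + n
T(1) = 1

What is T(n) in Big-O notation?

By Master Theorem: a=2, b=2, f(n)=n. Since log_2(2) = 1 and f(n) = Θ(n^1), Case 2 applies. T(n) = O(n log n).

Answer: O(n log n)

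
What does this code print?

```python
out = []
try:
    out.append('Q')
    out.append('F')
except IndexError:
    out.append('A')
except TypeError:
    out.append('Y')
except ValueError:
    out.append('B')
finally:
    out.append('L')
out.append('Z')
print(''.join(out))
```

Execution trace: 'Q' (try body) → 'F' (try body, no exception) → 'L' (finally) → 'Z' (after the try/except). Output: QFLZ

Answer: QFLZ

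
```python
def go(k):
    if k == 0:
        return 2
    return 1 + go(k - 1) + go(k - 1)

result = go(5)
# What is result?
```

go(k) = 1 + 2·go(k-1), go(0)=2. Closed form: (2+1)·2^5 - 1 = 95.

Answer: 95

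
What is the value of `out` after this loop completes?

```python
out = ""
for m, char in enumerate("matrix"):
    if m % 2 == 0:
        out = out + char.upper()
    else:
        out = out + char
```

Uppercase even positions in 'matrix'
`out` takes the values: "" → "M" → "Ma" → "MaT" → "MaTr" → "MaTrI" → "MaTrIx"

Answer: "MaTrIx"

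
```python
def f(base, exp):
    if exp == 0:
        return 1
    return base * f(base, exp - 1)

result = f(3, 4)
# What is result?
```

f(3, 4) = 3 * 3 * 3 * 3 = 81

Answer: 81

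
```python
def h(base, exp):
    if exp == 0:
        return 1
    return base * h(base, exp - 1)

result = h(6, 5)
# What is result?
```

h(6, 5) = 6 * 6 * 6 * 6 * 6 = 7776

Answer: 7776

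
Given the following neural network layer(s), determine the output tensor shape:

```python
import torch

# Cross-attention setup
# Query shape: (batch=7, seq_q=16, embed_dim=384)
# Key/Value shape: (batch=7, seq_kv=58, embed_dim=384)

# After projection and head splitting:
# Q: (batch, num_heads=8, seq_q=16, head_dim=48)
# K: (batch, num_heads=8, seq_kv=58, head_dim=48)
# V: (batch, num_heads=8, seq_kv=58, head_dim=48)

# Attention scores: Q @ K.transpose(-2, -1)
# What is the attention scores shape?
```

Input: (7, 16, 384) -> Output: (7, 8, 16, 58)

Answer: (7, 8, 16, 58)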